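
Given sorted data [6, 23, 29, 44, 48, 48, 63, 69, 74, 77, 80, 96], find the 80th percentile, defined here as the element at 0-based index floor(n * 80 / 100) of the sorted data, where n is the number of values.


The dataset has n = 12 elements.
Index = floor(12 * 80 / 100) = floor(960 / 100) = floor(9.6) = 9
Counting from index 0 in the sorted data, the element at index 9 is 77.
Final answer: 77


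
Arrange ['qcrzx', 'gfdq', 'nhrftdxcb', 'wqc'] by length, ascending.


Compute lengths:
  'qcrzx' has length 5
  'gfdq' has length 4
  'nhrftdxcb' has length 9
  'wqc' has length 3
Lengths in increasing order: 3 < 4 < 5 < 9
Listing the words in that order gives the answer.
Final answer: ['wqc', 'gfdq', 'qcrzx', 'nhrftdxcb']


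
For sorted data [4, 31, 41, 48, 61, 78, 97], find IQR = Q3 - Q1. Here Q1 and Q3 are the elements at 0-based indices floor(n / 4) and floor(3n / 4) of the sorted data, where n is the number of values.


The data has n = 7 elements.
Q1 index = floor(7 / 4) = floor(1.75) = 1; Q3 index = floor(3 * 7 / 4) = floor(5.25) = 5
Q1 = element at index 1 = 31
Q3 = element at index 5 = 78
IQR = 78 - 31 = 47
Final answer: 47


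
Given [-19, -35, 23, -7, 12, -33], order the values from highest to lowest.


Original list: [-19, -35, 23, -7, 12, -33]
Repeatedly take the largest remaining element:
  Remaining [-19, -35, 23, -7, 12, -33] -> largest is 23
  Remaining [-19, -35, -7, 12, -33] -> largest is 12
  Remaining [-19, -35, -7, -33] -> largest is -7
  Remaining [-19, -35, -33] -> largest is -19
  Remaining [-35, -33] -> largest is -33
  Remaining [-35] -> largest is -35
Collecting the picks in order gives the descending list.
Final answer: [23, 12, -7, -19, -33, -35]


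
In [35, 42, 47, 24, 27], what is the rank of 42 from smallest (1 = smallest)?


Sort ascending: [24, 27, 35, 42, 47]
Find 42 in the sorted list.
42 is at position 4 (1-indexed).
Final answer: 4


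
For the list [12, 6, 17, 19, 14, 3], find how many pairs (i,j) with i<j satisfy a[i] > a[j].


For each element, count the later elements that are smaller than it:
  12 (index 0): smaller elements after it = [6, 3] -> 2
  6 (index 1): smaller elements after it = [3] -> 1
  17 (index 2): smaller elements after it = [14, 3] -> 2
  19 (index 3): smaller elements after it = [14, 3] -> 2
  14 (index 4): smaller elements after it = [3] -> 1
Total inversions = 2 + 1 + 2 + 2 + 1 = 8
Final answer: 8


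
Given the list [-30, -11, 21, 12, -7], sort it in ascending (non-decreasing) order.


Original list: [-30, -11, 21, 12, -7]
Repeatedly take the smallest remaining element:
  Remaining [-30, -11, 21, 12, -7] -> smallest is -30
  Remaining [-11, 21, 12, -7] -> smallest is -11
  Remaining [21, 12, -7] -> smallest is -7
  Remaining [21, 12] -> smallest is 12
  Remaining [21] -> smallest is 21
Collecting the picks in order gives the sorted list.
Final answer: [-30, -11, -7, 12, 21]


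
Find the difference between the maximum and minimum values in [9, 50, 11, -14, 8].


Maximum value: 50
Minimum value: -14
Range = 50 - (-14) = 64
Final answer: 64


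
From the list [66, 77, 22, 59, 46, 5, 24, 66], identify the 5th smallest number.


Sort ascending: [5, 22, 24, 46, 59, 66, 66, 77]
The 5th element (1-indexed) is at index 4.
Value = 59
Final answer: 59


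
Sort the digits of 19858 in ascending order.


The number 19858 has digits: 1, 9, 8, 5, 8
Sorted: 1, 5, 8, 8, 9
Joining the sorted digits gives the result.
Final answer: 15889


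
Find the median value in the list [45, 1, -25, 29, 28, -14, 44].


First, sort the list: [-25, -14, 1, 28, 29, 44, 45]
The list has 7 elements (odd count).
The middle index is 3 (0-based), and the element there is 28.
Final answer: 28


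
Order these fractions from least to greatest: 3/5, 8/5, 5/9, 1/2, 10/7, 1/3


Convert to decimal for comparison:
  3/5 = 0.6
  8/5 = 1.6
  5/9 = 0.5556
  1/2 = 0.5
  10/7 = 1.4286
  1/3 = 0.3333
Decimals in increasing order: 0.3333 < 0.5 < 0.5556 < 0.6 < 1.4286 < 1.6
Writing each back as its fraction gives the sorted order.
Final answer: 1/3, 1/2, 5/9, 3/5, 10/7, 8/5


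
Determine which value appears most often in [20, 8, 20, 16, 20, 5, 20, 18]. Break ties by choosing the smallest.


Count the frequency of each value:
  5 appears 1 time(s)
  8 appears 1 time(s)
  16 appears 1 time(s)
  18 appears 1 time(s)
  20 appears 4 time(s)
Maximum frequency is 4.
Only 20 reaches that frequency, so it is the mode.
Final answer: 20


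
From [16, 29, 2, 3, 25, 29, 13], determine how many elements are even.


Check each element:
  16 is even
  29 is odd
  2 is even
  3 is odd
  25 is odd
  29 is odd
  13 is odd
Evens: [16, 2]
Count of evens = 2
Final answer: 2


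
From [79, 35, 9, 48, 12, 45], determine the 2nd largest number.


Sort descending: [79, 48, 45, 35, 12, 9]
The 2nd element (1-indexed) is at index 1.
Value = 48
Final answer: 48


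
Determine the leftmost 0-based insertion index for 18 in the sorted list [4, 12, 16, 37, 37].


List is sorted: [4, 12, 16, 37, 37]
We need the leftmost position where 18 can be inserted, i.e. the first index whose element is >= 18 (or the end of the list if none is).
Binary search with low=0, high=5 (0-based indices):
  low=0, high=5, mid=2: a[2]=16 < 18, so low = 3
  low=3, high=5, mid=4: a[4]=37 >= 18, so high = 4
  low=3, high=4, mid=3: a[3]=37 >= 18, so high = 3
Now low = high = 3, so the insertion index is 3.
Final answer: 3


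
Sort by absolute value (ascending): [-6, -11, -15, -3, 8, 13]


Compute absolute values:
  |-6| = 6
  |-11| = 11
  |-15| = 15
  |-3| = 3
  |8| = 8
  |13| = 13
Absolute values in increasing order: 3 < 6 < 8 < 11 < 13 < 15
Listing the original numbers in that order gives the answer.
Final answer: [-3, -6, 8, -11, 13, -15]


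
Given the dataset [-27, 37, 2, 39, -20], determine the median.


First, sort the list: [-27, -20, 2, 37, 39]
The list has 5 elements (odd count).
The middle index is 2 (0-based), and the element there is 2.
Final answer: 2


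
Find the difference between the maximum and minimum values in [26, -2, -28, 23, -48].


Maximum value: 26
Minimum value: -48
Range = 26 - (-48) = 74
Final answer: 74


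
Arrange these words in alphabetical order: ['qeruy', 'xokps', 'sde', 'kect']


Compare strings character by character (the first differing letter decides):
  'kect' < 'qeruy' since 'k' < 'q' at position 1
  'qeruy' < 'sde' since 'q' < 's' at position 1
  'sde' < 'xokps' since 's' < 'x' at position 1
Chaining these comparisons gives the alphabetical order.
Final answer: ['kect', 'qeruy', 'sde', 'xokps']


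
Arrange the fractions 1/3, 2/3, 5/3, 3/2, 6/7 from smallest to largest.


Convert to decimal for comparison:
  1/3 = 0.3333
  2/3 = 0.6667
  5/3 = 1.6667
  3/2 = 1.5
  6/7 = 0.8571
Decimals in increasing order: 0.3333 < 0.6667 < 0.8571 < 1.5 < 1.6667
Writing each back as its fraction gives the sorted order.
Final answer: 1/3, 2/3, 6/7, 3/2, 5/3


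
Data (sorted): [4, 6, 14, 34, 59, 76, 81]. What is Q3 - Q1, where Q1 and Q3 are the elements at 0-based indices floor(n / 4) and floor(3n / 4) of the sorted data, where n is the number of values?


The data has n = 7 elements.
Q1 index = floor(7 / 4) = floor(1.75) = 1; Q3 index = floor(3 * 7 / 4) = floor(5.25) = 5
Q1 = element at index 1 = 6
Q3 = element at index 5 = 76
IQR = 76 - 6 = 70
Final answer: 70


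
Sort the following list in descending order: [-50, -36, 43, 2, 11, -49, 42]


Original list: [-50, -36, 43, 2, 11, -49, 42]
Repeatedly take the largest remaining element:
  Remaining [-50, -36, 43, 2, 11, -49, 42] -> largest is 43
  Remaining [-50, -36, 2, 11, -49, 42] -> largest is 42
  Remaining [-50, -36, 2, 11, -49] -> largest is 11
  Remaining [-50, -36, 2, -49] -> largest is 2
  Remaining [-50, -36, -49] -> largest is -36
  Remaining [-50, -49] -> largest is -49
  Remaining [-50] -> largest is -50
Collecting the picks in order gives the descending list.
Final answer: [43, 42, 11, 2, -36, -49, -50]


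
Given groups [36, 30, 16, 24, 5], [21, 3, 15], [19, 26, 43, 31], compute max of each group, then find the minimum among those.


Find max of each group:
  Group 1: [36, 30, 16, 24, 5] -> max = 36
  Group 2: [21, 3, 15] -> max = 21
  Group 3: [19, 26, 43, 31] -> max = 43
Maxes: [36, 21, 43]
Minimum of maxes = 21
Final answer: 21


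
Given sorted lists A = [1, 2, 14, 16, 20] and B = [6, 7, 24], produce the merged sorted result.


List A: [1, 2, 14, 16, 20]
List B: [6, 7, 24]
Repeatedly compare the front elements and take the smaller:
  1 vs 6 -> take 1
  2 vs 6 -> take 2
  14 vs 6 -> take 6
  14 vs 7 -> take 7
  14 vs 24 -> take 14
  16 vs 24 -> take 16
  20 vs 24 -> take 20
  A is exhausted; append the rest of B: [24]
Final answer: [1, 2, 6, 7, 14, 16, 20, 24]


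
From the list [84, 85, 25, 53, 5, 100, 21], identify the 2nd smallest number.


Sort ascending: [5, 21, 25, 53, 84, 85, 100]
The 2nd element (1-indexed) is at index 1.
Value = 21
Final answer: 21


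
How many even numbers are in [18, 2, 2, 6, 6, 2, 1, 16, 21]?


Check each element:
  18 is even
  2 is even
  2 is even
  6 is even
  6 is even
  2 is even
  1 is odd
  16 is even
  21 is odd
Evens: [18, 2, 2, 6, 6, 2, 16]
Count of evens = 7
Final answer: 7


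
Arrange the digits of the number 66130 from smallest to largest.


The number 66130 has digits: 6, 6, 1, 3, 0
Sorted: 0, 1, 3, 6, 6
Joining the sorted digits gives the result.
Final answer: 01366


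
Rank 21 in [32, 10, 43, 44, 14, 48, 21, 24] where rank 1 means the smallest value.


Sort ascending: [10, 14, 21, 24, 32, 43, 44, 48]
Find 21 in the sorted list.
21 is at position 3 (1-indexed).
Final answer: 3


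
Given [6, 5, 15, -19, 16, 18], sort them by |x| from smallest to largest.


Compute absolute values:
  |6| = 6
  |5| = 5
  |15| = 15
  |-19| = 19
  |16| = 16
  |18| = 18
Absolute values in increasing order: 5 < 6 < 15 < 16 < 18 < 19
Listing the original numbers in that order gives the answer.
Final answer: [5, 6, 15, 16, 18, -19]


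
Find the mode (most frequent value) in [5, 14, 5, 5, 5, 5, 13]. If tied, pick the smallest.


Count the frequency of each value:
  5 appears 5 time(s)
  13 appears 1 time(s)
  14 appears 1 time(s)
Maximum frequency is 5.
Only 5 reaches that frequency, so it is the mode.
Final answer: 5


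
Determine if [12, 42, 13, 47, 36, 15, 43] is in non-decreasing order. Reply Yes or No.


Check consecutive pairs:
  12 <= 42? True
  42 <= 13? False
  13 <= 47? True
  47 <= 36? False
  36 <= 15? False
  15 <= 43? True
3 consecutive pair(s) are out of order, so the list is not sorted.
Final answer: No


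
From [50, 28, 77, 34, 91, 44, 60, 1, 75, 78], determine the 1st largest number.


Sort descending: [91, 78, 77, 75, 60, 50, 44, 34, 28, 1]
The 1st element (1-indexed) is at index 0.
Value = 91
Final answer: 91


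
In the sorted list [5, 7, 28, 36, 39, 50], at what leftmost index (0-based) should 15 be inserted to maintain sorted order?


List is sorted: [5, 7, 28, 36, 39, 50]
We need the leftmost position where 15 can be inserted, i.e. the first index whose element is >= 15 (or the end of the list if none is).
Binary search with low=0, high=6 (0-based indices):
  low=0, high=6, mid=3: a[3]=36 >= 15, so high = 3
  low=0, high=3, mid=1: a[1]=7 < 15, so low = 2
  low=2, high=3, mid=2: a[2]=28 >= 15, so high = 2
Now low = high = 2, so the insertion index is 2.
Final answer: 2


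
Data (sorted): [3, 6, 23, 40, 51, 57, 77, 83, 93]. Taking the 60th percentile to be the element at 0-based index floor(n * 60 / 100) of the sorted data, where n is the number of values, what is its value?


The dataset has n = 9 elements.
Index = floor(9 * 60 / 100) = floor(540 / 100) = floor(5.4) = 5
Counting from index 0 in the sorted data, the element at index 5 is 57.
Final answer: 57


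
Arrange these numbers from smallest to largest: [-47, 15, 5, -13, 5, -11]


Original list: [-47, 15, 5, -13, 5, -11]
Repeatedly take the smallest remaining element:
  Remaining [-47, 15, 5, -13, 5, -11] -> smallest is -47
  Remaining [15, 5, -13, 5, -11] -> smallest is -13
  Remaining [15, 5, 5, -11] -> smallest is -11
  Remaining [15, 5, 5] -> smallest is 5
  Remaining [15, 5] -> smallest is 5
  Remaining [15] -> smallest is 15
Collecting the picks in order gives the sorted list.
Final answer: [-47, -13, -11, 5, 5, 15]


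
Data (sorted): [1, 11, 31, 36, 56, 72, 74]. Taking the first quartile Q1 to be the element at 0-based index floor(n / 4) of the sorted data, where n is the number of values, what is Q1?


The list has n = 7 elements.
Q1 index = floor(7 / 4) = floor(1.75) = 1
Counting from index 0 in the sorted data, the element at index 1 is 11.
Final answer: 11


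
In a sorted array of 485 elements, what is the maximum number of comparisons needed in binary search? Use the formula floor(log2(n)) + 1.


Binary search halves the search space each step.
Maximum comparisons = floor(log2(485)) + 1
log2(485) = 8.9218
floor(log2(485)) = 8, so 8 + 1 = 9
Final answer: 9


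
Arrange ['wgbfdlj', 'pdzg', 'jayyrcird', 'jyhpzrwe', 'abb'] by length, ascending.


Compute lengths:
  'wgbfdlj' has length 7
  'pdzg' has length 4
  'jayyrcird' has length 9
  'jyhpzrwe' has length 8
  'abb' has length 3
Lengths in increasing order: 3 < 4 < 7 < 8 < 9
Listing the words in that order gives the answer.
Final answer: ['abb', 'pdzg', 'wgbfdlj', 'jyhpzrwe', 'jayyrcird']


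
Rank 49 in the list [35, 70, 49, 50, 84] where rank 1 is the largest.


Sort descending: [84, 70, 50, 49, 35]
Find 49 in the sorted list.
49 is at position 4.
Final answer: 4


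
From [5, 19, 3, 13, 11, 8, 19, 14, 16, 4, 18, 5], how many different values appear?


List all unique values:
Distinct values: [3, 4, 5, 8, 11, 13, 14, 16, 18, 19]
Count = 10
Final answer: 10


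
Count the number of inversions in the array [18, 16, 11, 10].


For each element, count the later elements that are smaller than it:
  18 (index 0): smaller elements after it = [16, 11, 10] -> 3
  16 (index 1): smaller elements after it = [11, 10] -> 2
  11 (index 2): smaller elements after it = [10] -> 1
Total inversions = 3 + 2 + 1 = 6
Final answer: 6


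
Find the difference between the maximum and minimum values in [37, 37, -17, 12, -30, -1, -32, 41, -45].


Maximum value: 41
Minimum value: -45
Range = 41 - (-45) = 86
Final answer: 86


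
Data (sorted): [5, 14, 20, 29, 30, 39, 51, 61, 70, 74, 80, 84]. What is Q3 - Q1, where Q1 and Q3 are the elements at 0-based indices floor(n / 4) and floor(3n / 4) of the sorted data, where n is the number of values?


The data has n = 12 elements.
Q1 index = floor(12 / 4) = floor(3) = 3; Q3 index = floor(3 * 12 / 4) = floor(9) = 9
Q1 = element at index 3 = 29
Q3 = element at index 9 = 74
IQR = 74 - 29 = 45
Final answer: 45


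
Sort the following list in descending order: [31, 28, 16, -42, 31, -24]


Original list: [31, 28, 16, -42, 31, -24]
Repeatedly take the largest remaining element:
  Remaining [31, 28, 16, -42, 31, -24] -> largest is 31
  Remaining [28, 16, -42, 31, -24] -> largest is 31
  Remaining [28, 16, -42, -24] -> largest is 28
  Remaining [16, -42, -24] -> largest is 16
  Remaining [-42, -24] -> largest is -24
  Remaining [-42] -> largest is -42
Collecting the picks in order gives the descending list.
Final answer: [31, 31, 28, 16, -24, -42]


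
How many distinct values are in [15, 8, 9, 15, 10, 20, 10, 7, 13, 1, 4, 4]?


List all unique values:
Distinct values: [1, 4, 7, 8, 9, 10, 13, 15, 20]
Count = 9
Final answer: 9


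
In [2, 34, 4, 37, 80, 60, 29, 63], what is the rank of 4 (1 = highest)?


Sort descending: [80, 63, 60, 37, 34, 29, 4, 2]
Find 4 in the sorted list.
4 is at position 7.
Final answer: 7


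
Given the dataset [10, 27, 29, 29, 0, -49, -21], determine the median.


First, sort the list: [-49, -21, 0, 10, 27, 29, 29]
The list has 7 elements (odd count).
The middle index is 3 (0-based), and the element there is 10.
Final answer: 10


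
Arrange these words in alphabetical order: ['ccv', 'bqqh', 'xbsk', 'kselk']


Compare strings character by character (the first differing letter decides):
  'bqqh' < 'ccv' since 'b' < 'c' at position 1
  'ccv' < 'kselk' since 'c' < 'k' at position 1
  'kselk' < 'xbsk' since 'k' < 'x' at position 1
Chaining these comparisons gives the alphabetical order.
Final answer: ['bqqh', 'ccv', 'kselk', 'xbsk']


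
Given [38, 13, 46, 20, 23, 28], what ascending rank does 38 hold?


Sort ascending: [13, 20, 23, 28, 38, 46]
Find 38 in the sorted list.
38 is at position 5 (1-indexed).
Final answer: 5


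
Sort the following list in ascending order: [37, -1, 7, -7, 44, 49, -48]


Original list: [37, -1, 7, -7, 44, 49, -48]
Repeatedly take the smallest remaining element:
  Remaining [37, -1, 7, -7, 44, 49, -48] -> smallest is -48
  Remaining [37, -1, 7, -7, 44, 49] -> smallest is -7
  Remaining [37, -1, 7, 44, 49] -> smallest is -1
  Remaining [37, 7, 44, 49] -> smallest is 7
  Remaining [37, 44, 49] -> smallest is 37
  Remaining [44, 49] -> smallest is 44
  Remaining [49] -> smallest is 49
Collecting the picks in order gives the sorted list.
Final answer: [-48, -7, -1, 7, 37, 44, 49]


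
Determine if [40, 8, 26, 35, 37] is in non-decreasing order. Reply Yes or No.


Check consecutive pairs:
  40 <= 8? False
  8 <= 26? True
  26 <= 35? True
  35 <= 37? True
1 consecutive pair(s) are out of order, so the list is not sorted.
Final answer: No


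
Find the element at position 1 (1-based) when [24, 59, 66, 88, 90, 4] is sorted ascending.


Sort ascending: [4, 24, 59, 66, 88, 90]
The 1st element (1-indexed) is at index 0.
Value = 4
Final answer: 4


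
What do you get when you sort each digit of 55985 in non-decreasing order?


The number 55985 has digits: 5, 5, 9, 8, 5
Sorted: 5, 5, 5, 8, 9
Joining the sorted digits gives the result.
Final answer: 55589


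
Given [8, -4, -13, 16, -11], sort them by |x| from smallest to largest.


Compute absolute values:
  |8| = 8
  |-4| = 4
  |-13| = 13
  |16| = 16
  |-11| = 11
Absolute values in increasing order: 4 < 8 < 11 < 13 < 16
Listing the original numbers in that order gives the answer.
Final answer: [-4, 8, -11, -13, 16]


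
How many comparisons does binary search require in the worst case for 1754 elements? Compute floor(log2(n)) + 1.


Binary search halves the search space each step.
Maximum comparisons = floor(log2(1754)) + 1
log2(1754) = 10.7764
floor(log2(1754)) = 10, so 10 + 1 = 11
Final answer: 11


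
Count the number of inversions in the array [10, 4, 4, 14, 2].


For each element, count the later elements that are smaller than it:
  10 (index 0): smaller elements after it = [4, 4, 2] -> 3
  4 (index 1): smaller elements after it = [2] -> 1
  4 (index 2): smaller elements after it = [2] -> 1
  14 (index 3): smaller elements after it = [2] -> 1
Total inversions = 3 + 1 + 1 + 1 = 6
Final answer: 6


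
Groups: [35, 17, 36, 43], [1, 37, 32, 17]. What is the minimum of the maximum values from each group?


Find max of each group:
  Group 1: [35, 17, 36, 43] -> max = 43
  Group 2: [1, 37, 32, 17] -> max = 37
Maxes: [43, 37]
Minimum of maxes = 37
Final answer: 37


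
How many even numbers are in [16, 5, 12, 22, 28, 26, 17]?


Check each element:
  16 is even
  5 is odd
  12 is even
  22 is even
  28 is even
  26 is even
  17 is odd
Evens: [16, 12, 22, 28, 26]
Count of evens = 5
Final answer: 5


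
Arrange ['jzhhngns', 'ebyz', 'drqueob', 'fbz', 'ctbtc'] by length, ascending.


Compute lengths:
  'jzhhngns' has length 8
  'ebyz' has length 4
  'drqueob' has length 7
  'fbz' has length 3
  'ctbtc' has length 5
Lengths in increasing order: 3 < 4 < 5 < 7 < 8
Listing the words in that order gives the answer.
Final answer: ['fbz', 'ebyz', 'ctbtc', 'drqueob', 'jzhhngns']


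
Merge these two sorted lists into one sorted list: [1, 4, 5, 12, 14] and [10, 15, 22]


List A: [1, 4, 5, 12, 14]
List B: [10, 15, 22]
Repeatedly compare the front elements and take the smaller:
  1 vs 10 -> take 1
  4 vs 10 -> take 4
  5 vs 10 -> take 5
  12 vs 10 -> take 10
  12 vs 15 -> take 12
  14 vs 15 -> take 14
  A is exhausted; append the rest of B: [15, 22]
Final answer: [1, 4, 5, 10, 12, 14, 15, 22]


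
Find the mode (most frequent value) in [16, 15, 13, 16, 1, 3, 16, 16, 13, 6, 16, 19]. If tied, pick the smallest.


Count the frequency of each value:
  1 appears 1 time(s)
  3 appears 1 time(s)
  6 appears 1 time(s)
  13 appears 2 time(s)
  15 appears 1 time(s)
  16 appears 5 time(s)
  19 appears 1 time(s)
Maximum frequency is 5.
Only 16 reaches that frequency, so it is the mode.
Final answer: 16


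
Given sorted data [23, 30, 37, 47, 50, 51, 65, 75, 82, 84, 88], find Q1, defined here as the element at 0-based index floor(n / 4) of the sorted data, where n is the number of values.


The list has n = 11 elements.
Q1 index = floor(11 / 4) = floor(2.75) = 2
Counting from index 0 in the sorted data, the element at index 2 is 37.
Final answer: 37


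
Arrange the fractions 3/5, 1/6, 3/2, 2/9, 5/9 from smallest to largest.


Convert to decimal for comparison:
  3/5 = 0.6
  1/6 = 0.1667
  3/2 = 1.5
  2/9 = 0.2222
  5/9 = 0.5556
Decimals in increasing order: 0.1667 < 0.2222 < 0.5556 < 0.6 < 1.5
Writing each back as its fraction gives the sorted order.
Final answer: 1/6, 2/9, 5/9, 3/5, 3/2


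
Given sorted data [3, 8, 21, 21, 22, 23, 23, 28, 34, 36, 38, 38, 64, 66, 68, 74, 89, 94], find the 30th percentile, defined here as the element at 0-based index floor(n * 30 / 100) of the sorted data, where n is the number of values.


The dataset has n = 18 elements.
Index = floor(18 * 30 / 100) = floor(540 / 100) = floor(5.4) = 5
Counting from index 0 in the sorted data, the element at index 5 is 23.
Final answer: 23


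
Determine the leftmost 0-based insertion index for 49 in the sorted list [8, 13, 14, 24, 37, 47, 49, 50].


List is sorted: [8, 13, 14, 24, 37, 47, 49, 50]
We need the leftmost position where 49 can be inserted, i.e. the first index whose element is >= 49 (or the end of the list if none is).
Binary search with low=0, high=8 (0-based indices):
  low=0, high=8, mid=4: a[4]=37 < 49, so low = 5
  low=5, high=8, mid=6: a[6]=49 >= 49, so high = 6
  low=5, high=6, mid=5: a[5]=47 < 49, so low = 6
Now low = high = 6, so the insertion index is 6.
Final answer: 6


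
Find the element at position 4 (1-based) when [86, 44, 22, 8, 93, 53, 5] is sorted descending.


Sort descending: [93, 86, 53, 44, 22, 8, 5]
The 4th element (1-indexed) is at index 3.
Value = 44
Final answer: 44


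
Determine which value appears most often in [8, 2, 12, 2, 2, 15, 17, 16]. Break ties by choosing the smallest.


Count the frequency of each value:
  2 appears 3 time(s)
  8 appears 1 time(s)
  12 appears 1 time(s)
  15 appears 1 time(s)
  16 appears 1 time(s)
  17 appears 1 time(s)
Maximum frequency is 3.
Only 2 reaches that frequency, so it is the mode.
Final answer: 2


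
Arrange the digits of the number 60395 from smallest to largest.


The number 60395 has digits: 6, 0, 3, 9, 5
Sorted: 0, 3, 5, 6, 9
Joining the sorted digits gives the result.
Final answer: 03569


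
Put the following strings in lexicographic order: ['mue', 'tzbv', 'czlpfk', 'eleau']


Compare strings character by character (the first differing letter decides):
  'czlpfk' < 'eleau' since 'c' < 'e' at position 1
  'eleau' < 'mue' since 'e' < 'm' at position 1
  'mue' < 'tzbv' since 'm' < 't' at position 1
Chaining these comparisons gives the alphabetical order.
Final answer: ['czlpfk', 'eleau', 'mue', 'tzbv']


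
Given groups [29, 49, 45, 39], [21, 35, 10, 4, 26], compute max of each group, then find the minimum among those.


Find max of each group:
  Group 1: [29, 49, 45, 39] -> max = 49
  Group 2: [21, 35, 10, 4, 26] -> max = 35
Maxes: [49, 35]
Minimum of maxes = 35
Final answer: 35


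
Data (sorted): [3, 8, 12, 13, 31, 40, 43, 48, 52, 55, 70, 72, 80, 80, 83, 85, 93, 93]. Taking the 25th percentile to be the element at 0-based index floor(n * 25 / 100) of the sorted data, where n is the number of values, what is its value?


The dataset has n = 18 elements.
Index = floor(18 * 25 / 100) = floor(450 / 100) = floor(4.5) = 4
Counting from index 0 in the sorted data, the element at index 4 is 31.
Final answer: 31


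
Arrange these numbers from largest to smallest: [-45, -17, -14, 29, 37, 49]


Original list: [-45, -17, -14, 29, 37, 49]
Repeatedly take the largest remaining element:
  Remaining [-45, -17, -14, 29, 37, 49] -> largest is 49
  Remaining [-45, -17, -14, 29, 37] -> largest is 37
  Remaining [-45, -17, -14, 29] -> largest is 29
  Remaining [-45, -17, -14] -> largest is -14
  Remaining [-45, -17] -> largest is -17
  Remaining [-45] -> largest is -45
Collecting the picks in order gives the descending list.
Final answer: [49, 37, 29, -14, -17, -45]


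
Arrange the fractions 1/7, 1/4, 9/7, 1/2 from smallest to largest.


Convert to decimal for comparison:
  1/7 = 0.1429
  1/4 = 0.25
  9/7 = 1.2857
  1/2 = 0.5
Decimals in increasing order: 0.1429 < 0.25 < 0.5 < 1.2857
Writing each back as its fraction gives the sorted order.
Final answer: 1/7, 1/4, 1/2, 9/7


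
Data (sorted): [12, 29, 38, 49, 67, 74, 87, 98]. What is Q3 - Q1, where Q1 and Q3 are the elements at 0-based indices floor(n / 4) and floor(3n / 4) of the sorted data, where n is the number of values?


The data has n = 8 elements.
Q1 index = floor(8 / 4) = floor(2) = 2; Q3 index = floor(3 * 8 / 4) = floor(6) = 6
Q1 = element at index 2 = 38
Q3 = element at index 6 = 87
IQR = 87 - 38 = 49
Final answer: 49


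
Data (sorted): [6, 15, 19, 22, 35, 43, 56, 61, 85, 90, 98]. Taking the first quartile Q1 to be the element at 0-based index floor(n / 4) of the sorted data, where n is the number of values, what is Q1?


The list has n = 11 elements.
Q1 index = floor(11 / 4) = floor(2.75) = 2
Counting from index 0 in the sorted data, the element at index 2 is 19.
Final answer: 19


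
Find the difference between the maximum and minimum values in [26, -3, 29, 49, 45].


Maximum value: 49
Minimum value: -3
Range = 49 - (-3) = 52
Final answer: 52


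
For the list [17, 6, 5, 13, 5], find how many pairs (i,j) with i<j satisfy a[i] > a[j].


For each element, count the later elements that are smaller than it:
  17 (index 0): smaller elements after it = [6, 5, 13, 5] -> 4
  6 (index 1): smaller elements after it = [5, 5] -> 2
  5 (index 2): smaller elements after it = [] -> 0
  13 (index 3): smaller elements after it = [5] -> 1
Total inversions = 4 + 2 + 0 + 1 = 7
Final answer: 7


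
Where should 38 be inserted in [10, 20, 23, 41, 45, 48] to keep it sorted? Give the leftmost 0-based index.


List is sorted: [10, 20, 23, 41, 45, 48]
We need the leftmost position where 38 can be inserted, i.e. the first index whose element is >= 38 (or the end of the list if none is).
Binary search with low=0, high=6 (0-based indices):
  low=0, high=6, mid=3: a[3]=41 >= 38, so high = 3
  low=0, high=3, mid=1: a[1]=20 < 38, so low = 2
  low=2, high=3, mid=2: a[2]=23 < 38, so low = 3
Now low = high = 3, so the insertion index is 3.
Final answer: 3


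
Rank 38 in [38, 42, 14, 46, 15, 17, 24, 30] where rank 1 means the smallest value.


Sort ascending: [14, 15, 17, 24, 30, 38, 42, 46]
Find 38 in the sorted list.
38 is at position 6 (1-indexed).
Final answer: 6


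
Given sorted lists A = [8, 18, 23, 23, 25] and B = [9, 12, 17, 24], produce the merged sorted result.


List A: [8, 18, 23, 23, 25]
List B: [9, 12, 17, 24]
Repeatedly compare the front elements and take the smaller:
  8 vs 9 -> take 8
  18 vs 9 -> take 9
  18 vs 12 -> take 12
  18 vs 17 -> take 17
  18 vs 24 -> take 18
  23 vs 24 -> take 23
  23 vs 24 -> take 23
  25 vs 24 -> take 24
  B is exhausted; append the rest of A: [25]
Final answer: [8, 9, 12, 17, 18, 23, 23, 24, 25]


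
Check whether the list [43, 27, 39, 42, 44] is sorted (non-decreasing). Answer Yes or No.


Check consecutive pairs:
  43 <= 27? False
  27 <= 39? True
  39 <= 42? True
  42 <= 44? True
1 consecutive pair(s) are out of order, so the list is not sorted.
Final answer: No


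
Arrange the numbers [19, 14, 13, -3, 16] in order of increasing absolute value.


Compute absolute values:
  |19| = 19
  |14| = 14
  |13| = 13
  |-3| = 3
  |16| = 16
Absolute values in increasing order: 3 < 13 < 14 < 16 < 19
Listing the original numbers in that order gives the answer.
Final answer: [-3, 13, 14, 16, 19]


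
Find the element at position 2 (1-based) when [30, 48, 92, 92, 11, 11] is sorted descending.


Sort descending: [92, 92, 48, 30, 11, 11]
The 2nd element (1-indexed) is at index 1.
Value = 92
Final answer: 92


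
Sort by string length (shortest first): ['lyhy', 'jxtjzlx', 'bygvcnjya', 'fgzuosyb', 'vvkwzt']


Compute lengths:
  'lyhy' has length 4
  'jxtjzlx' has length 7
  'bygvcnjya' has length 9
  'fgzuosyb' has length 8
  'vvkwzt' has length 6
Lengths in increasing order: 4 < 6 < 7 < 8 < 9
Listing the words in that order gives the answer.
Final answer: ['lyhy', 'vvkwzt', 'jxtjzlx', 'fgzuosyb', 'bygvcnjya']


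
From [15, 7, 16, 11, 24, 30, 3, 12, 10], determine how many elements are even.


Check each element:
  15 is odd
  7 is odd
  16 is even
  11 is odd
  24 is even
  30 is even
  3 is odd
  12 is even
  10 is even
Evens: [16, 24, 30, 12, 10]
Count of evens = 5
Final answer: 5


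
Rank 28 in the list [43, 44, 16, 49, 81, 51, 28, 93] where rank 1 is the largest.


Sort descending: [93, 81, 51, 49, 44, 43, 28, 16]
Find 28 in the sorted list.
28 is at position 7.
Final answer: 7


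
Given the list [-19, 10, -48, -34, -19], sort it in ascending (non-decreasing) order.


Original list: [-19, 10, -48, -34, -19]
Repeatedly take the smallest remaining element:
  Remaining [-19, 10, -48, -34, -19] -> smallest is -48
  Remaining [-19, 10, -34, -19] -> smallest is -34
  Remaining [-19, 10, -19] -> smallest is -19
  Remaining [10, -19] -> smallest is -19
  Remaining [10] -> smallest is 10
Collecting the picks in order gives the sorted list.
Final answer: [-48, -34, -19, -19, 10]


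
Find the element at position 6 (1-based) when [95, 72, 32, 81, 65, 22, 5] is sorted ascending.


Sort ascending: [5, 22, 32, 65, 72, 81, 95]
The 6th element (1-indexed) is at index 5.
Value = 81
Final answer: 81


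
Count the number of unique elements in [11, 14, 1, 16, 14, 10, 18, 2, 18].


List all unique values:
Distinct values: [1, 2, 10, 11, 14, 16, 18]
Count = 7
Final answer: 7


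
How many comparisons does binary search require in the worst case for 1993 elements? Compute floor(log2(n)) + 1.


Binary search halves the search space each step.
Maximum comparisons = floor(log2(1993)) + 1
log2(1993) = 10.9607
floor(log2(1993)) = 10, so 10 + 1 = 11
Final answer: 11


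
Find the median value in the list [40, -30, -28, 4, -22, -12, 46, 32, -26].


First, sort the list: [-30, -28, -26, -22, -12, 4, 32, 40, 46]
The list has 9 elements (odd count).
The middle index is 4 (0-based), and the element there is -12.
Final answer: -12


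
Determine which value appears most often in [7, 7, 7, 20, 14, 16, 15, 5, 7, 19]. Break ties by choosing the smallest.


Count the frequency of each value:
  5 appears 1 time(s)
  7 appears 4 time(s)
  14 appears 1 time(s)
  15 appears 1 time(s)
  16 appears 1 time(s)
  19 appears 1 time(s)
  20 appears 1 time(s)
Maximum frequency is 4.
Only 7 reaches that frequency, so it is the mode.
Final answer: 7


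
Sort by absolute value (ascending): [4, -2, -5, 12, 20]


Compute absolute values:
  |4| = 4
  |-2| = 2
  |-5| = 5
  |12| = 12
  |20| = 20
Absolute values in increasing order: 2 < 4 < 5 < 12 < 20
Listing the original numbers in that order gives the answer.
Final answer: [-2, 4, -5, 12, 20]


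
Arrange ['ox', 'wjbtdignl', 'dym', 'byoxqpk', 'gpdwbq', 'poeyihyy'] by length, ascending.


Compute lengths:
  'ox' has length 2
  'wjbtdignl' has length 9
  'dym' has length 3
  'byoxqpk' has length 7
  'gpdwbq' has length 6
  'poeyihyy' has length 8
Lengths in increasing order: 2 < 3 < 6 < 7 < 8 < 9
Listing the words in that order gives the answer.
Final answer: ['ox', 'dym', 'gpdwbq', 'byoxqpk', 'poeyihyy', 'wjbtdignl']


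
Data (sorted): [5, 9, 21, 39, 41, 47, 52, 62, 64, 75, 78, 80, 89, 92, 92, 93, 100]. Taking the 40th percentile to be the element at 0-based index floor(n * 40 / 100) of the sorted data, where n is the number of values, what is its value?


The dataset has n = 17 elements.
Index = floor(17 * 40 / 100) = floor(680 / 100) = floor(6.8) = 6
Counting from index 0 in the sorted data, the element at index 6 is 52.
Final answer: 52


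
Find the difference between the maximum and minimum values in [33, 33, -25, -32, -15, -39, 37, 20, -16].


Maximum value: 37
Minimum value: -39
Range = 37 - (-39) = 76
Final answer: 76


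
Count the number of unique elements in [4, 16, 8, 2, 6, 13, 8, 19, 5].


List all unique values:
Distinct values: [2, 4, 5, 6, 8, 13, 16, 19]
Count = 8
Final answer: 8


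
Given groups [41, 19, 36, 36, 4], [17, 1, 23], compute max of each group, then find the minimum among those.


Find max of each group:
  Group 1: [41, 19, 36, 36, 4] -> max = 41
  Group 2: [17, 1, 23] -> max = 23
Maxes: [41, 23]
Minimum of maxes = 23
Final answer: 23


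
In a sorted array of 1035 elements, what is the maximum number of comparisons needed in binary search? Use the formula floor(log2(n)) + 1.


Binary search halves the search space each step.
Maximum comparisons = floor(log2(1035)) + 1
log2(1035) = 10.0154
floor(log2(1035)) = 10, so 10 + 1 = 11
Final answer: 11


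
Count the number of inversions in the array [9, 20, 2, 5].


For each element, count the later elements that are smaller than it:
  9 (index 0): smaller elements after it = [2, 5] -> 2
  20 (index 1): smaller elements after it = [2, 5] -> 2
  2 (index 2): smaller elements after it = [] -> 0
Total inversions = 2 + 2 + 0 = 4
Final answer: 4


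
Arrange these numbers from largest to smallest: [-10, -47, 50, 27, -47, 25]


Original list: [-10, -47, 50, 27, -47, 25]
Repeatedly take the largest remaining element:
  Remaining [-10, -47, 50, 27, -47, 25] -> largest is 50
  Remaining [-10, -47, 27, -47, 25] -> largest is 27
  Remaining [-10, -47, -47, 25] -> largest is 25
  Remaining [-10, -47, -47] -> largest is -10
  Remaining [-47, -47] -> largest is -47
  Remaining [-47] -> largest is -47
Collecting the picks in order gives the descending list.
Final answer: [50, 27, 25, -10, -47, -47]


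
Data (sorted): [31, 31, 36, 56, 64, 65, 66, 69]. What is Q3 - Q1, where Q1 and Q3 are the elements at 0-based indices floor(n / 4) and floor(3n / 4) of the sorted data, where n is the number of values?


The data has n = 8 elements.
Q1 index = floor(8 / 4) = floor(2) = 2; Q3 index = floor(3 * 8 / 4) = floor(6) = 6
Q1 = element at index 2 = 36
Q3 = element at index 6 = 66
IQR = 66 - 36 = 30
Final answer: 30


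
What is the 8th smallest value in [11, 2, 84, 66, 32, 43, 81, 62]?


Sort ascending: [2, 11, 32, 43, 62, 66, 81, 84]
The 8th element (1-indexed) is at index 7.
Value = 84
Final answer: 84


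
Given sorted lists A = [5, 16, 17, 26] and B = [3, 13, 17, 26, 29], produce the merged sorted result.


List A: [5, 16, 17, 26]
List B: [3, 13, 17, 26, 29]
Repeatedly compare the front elements and take the smaller:
  5 vs 3 -> take 3
  5 vs 13 -> take 5
  16 vs 13 -> take 13
  16 vs 17 -> take 16
  17 vs 17 -> take 17
  26 vs 17 -> take 17
  26 vs 26 -> take 26
  A is exhausted; append the rest of B: [26, 29]
Final answer: [3, 5, 13, 16, 17, 17, 26, 26, 29]


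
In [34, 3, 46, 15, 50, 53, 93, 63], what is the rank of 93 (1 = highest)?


Sort descending: [93, 63, 53, 50, 46, 34, 15, 3]
Find 93 in the sorted list.
93 is at position 1.
Final answer: 1


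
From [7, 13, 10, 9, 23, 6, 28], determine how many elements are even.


Check each element:
  7 is odd
  13 is odd
  10 is even
  9 is odd
  23 is odd
  6 is even
  28 is even
Evens: [10, 6, 28]
Count of evens = 3
Final answer: 3


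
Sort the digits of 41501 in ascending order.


The number 41501 has digits: 4, 1, 5, 0, 1
Sorted: 0, 1, 1, 4, 5
Joining the sorted digits gives the result.
Final answer: 01145


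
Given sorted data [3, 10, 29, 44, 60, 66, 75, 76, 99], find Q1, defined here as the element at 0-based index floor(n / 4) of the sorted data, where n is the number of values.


The list has n = 9 elements.
Q1 index = floor(9 / 4) = floor(2.25) = 2
Counting from index 0 in the sorted data, the element at index 2 is 29.
Final answer: 29


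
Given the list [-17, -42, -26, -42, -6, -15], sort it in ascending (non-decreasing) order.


Original list: [-17, -42, -26, -42, -6, -15]
Repeatedly take the smallest remaining element:
  Remaining [-17, -42, -26, -42, -6, -15] -> smallest is -42
  Remaining [-17, -26, -42, -6, -15] -> smallest is -42
  Remaining [-17, -26, -6, -15] -> smallest is -26
  Remaining [-17, -6, -15] -> smallest is -17
  Remaining [-6, -15] -> smallest is -15
  Remaining [-6] -> smallest is -6
Collecting the picks in order gives the sorted list.
Final answer: [-42, -42, -26, -17, -15, -6]


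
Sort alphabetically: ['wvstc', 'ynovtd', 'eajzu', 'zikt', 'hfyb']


Compare strings character by character (the first differing letter decides):
  'eajzu' < 'hfyb' since 'e' < 'h' at position 1
  'hfyb' < 'wvstc' since 'h' < 'w' at position 1
  'wvstc' < 'ynovtd' since 'w' < 'y' at position 1
  'ynovtd' < 'zikt' since 'y' < 'z' at position 1
Chaining these comparisons gives the alphabetical order.
Final answer: ['eajzu', 'hfyb', 'wvstc', 'ynovtd', 'zikt']


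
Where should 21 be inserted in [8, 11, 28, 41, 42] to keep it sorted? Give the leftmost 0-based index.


List is sorted: [8, 11, 28, 41, 42]
We need the leftmost position where 21 can be inserted, i.e. the first index whose element is >= 21 (or the end of the list if none is).
Binary search with low=0, high=5 (0-based indices):
  low=0, high=5, mid=2: a[2]=28 >= 21, so high = 2
  low=0, high=2, mid=1: a[1]=11 < 21, so low = 2
Now low = high = 2, so the insertion index is 2.
Final answer: 2


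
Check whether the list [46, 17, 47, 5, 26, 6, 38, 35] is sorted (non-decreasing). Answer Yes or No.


Check consecutive pairs:
  46 <= 17? False
  17 <= 47? True
  47 <= 5? False
  5 <= 26? True
  26 <= 6? False
  6 <= 38? True
  38 <= 35? False
4 consecutive pair(s) are out of order, so the list is not sorted.
Final answer: No


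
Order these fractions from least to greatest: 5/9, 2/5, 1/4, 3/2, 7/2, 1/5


Convert to decimal for comparison:
  5/9 = 0.5556
  2/5 = 0.4
  1/4 = 0.25
  3/2 = 1.5
  7/2 = 3.5
  1/5 = 0.2
Decimals in increasing order: 0.2 < 0.25 < 0.4 < 0.5556 < 1.5 < 3.5
Writing each back as its fraction gives the sorted order.
Final answer: 1/5, 1/4, 2/5, 5/9, 3/2, 7/2


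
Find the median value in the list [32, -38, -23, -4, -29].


First, sort the list: [-38, -29, -23, -4, 32]
The list has 5 elements (odd count).
The middle index is 2 (0-based), and the element there is -23.
Final answer: -23


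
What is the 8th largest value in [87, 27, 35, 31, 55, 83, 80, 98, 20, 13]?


Sort descending: [98, 87, 83, 80, 55, 35, 31, 27, 20, 13]
The 8th element (1-indexed) is at index 7.
Value = 27
Final answer: 27


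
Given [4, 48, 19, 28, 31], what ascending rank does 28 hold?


Sort ascending: [4, 19, 28, 31, 48]
Find 28 in the sorted list.
28 is at position 3 (1-indexed).
Final answer: 3


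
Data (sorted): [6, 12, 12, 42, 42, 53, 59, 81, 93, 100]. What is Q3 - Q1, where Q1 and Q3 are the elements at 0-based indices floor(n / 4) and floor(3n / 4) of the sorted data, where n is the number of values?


The data has n = 10 elements.
Q1 index = floor(10 / 4) = floor(2.5) = 2; Q3 index = floor(3 * 10 / 4) = floor(7.5) = 7
Q1 = element at index 2 = 12
Q3 = element at index 7 = 81
IQR = 81 - 12 = 69
Final answer: 69


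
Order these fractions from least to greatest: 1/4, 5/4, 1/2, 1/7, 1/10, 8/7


Convert to decimal for comparison:
  1/4 = 0.25
  5/4 = 1.25
  1/2 = 0.5
  1/7 = 0.1429
  1/10 = 0.1
  8/7 = 1.1429
Decimals in increasing order: 0.1 < 0.1429 < 0.25 < 0.5 < 1.1429 < 1.25
Writing each back as its fraction gives the sorted order.
Final answer: 1/10, 1/7, 1/4, 1/2, 8/7, 5/4
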